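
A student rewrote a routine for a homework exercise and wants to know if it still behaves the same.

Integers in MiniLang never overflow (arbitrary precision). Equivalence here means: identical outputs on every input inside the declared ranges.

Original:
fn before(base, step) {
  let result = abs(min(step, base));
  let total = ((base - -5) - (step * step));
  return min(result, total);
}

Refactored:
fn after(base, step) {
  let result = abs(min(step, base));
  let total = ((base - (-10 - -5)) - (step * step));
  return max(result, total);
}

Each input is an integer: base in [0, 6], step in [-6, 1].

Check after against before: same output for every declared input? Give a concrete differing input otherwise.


Not equivalent: base=0, step=-6 separates them (-31 vs 6).
before: result=6, then total=-31, then returns -31
after: result=6, then total=-31, then returns 6
verdict: not equivalent; witness: base=0, step=-6


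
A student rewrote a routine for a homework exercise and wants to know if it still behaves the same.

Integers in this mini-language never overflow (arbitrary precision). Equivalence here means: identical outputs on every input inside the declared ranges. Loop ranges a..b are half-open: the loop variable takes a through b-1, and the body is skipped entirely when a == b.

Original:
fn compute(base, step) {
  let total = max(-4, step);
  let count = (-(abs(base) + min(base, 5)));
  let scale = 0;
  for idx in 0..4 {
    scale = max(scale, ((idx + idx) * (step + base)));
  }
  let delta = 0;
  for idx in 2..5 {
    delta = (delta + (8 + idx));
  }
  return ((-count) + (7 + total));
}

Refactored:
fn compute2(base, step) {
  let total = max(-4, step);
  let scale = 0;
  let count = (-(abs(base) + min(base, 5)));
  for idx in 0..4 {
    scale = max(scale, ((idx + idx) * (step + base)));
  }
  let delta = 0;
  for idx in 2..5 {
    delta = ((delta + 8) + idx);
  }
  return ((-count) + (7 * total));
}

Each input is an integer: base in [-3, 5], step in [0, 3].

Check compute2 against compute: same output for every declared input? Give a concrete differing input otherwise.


base=-3, step=0 yields 7 from compute but 0 from compute2.
verdict: not equivalent; witness: base=-3, step=0


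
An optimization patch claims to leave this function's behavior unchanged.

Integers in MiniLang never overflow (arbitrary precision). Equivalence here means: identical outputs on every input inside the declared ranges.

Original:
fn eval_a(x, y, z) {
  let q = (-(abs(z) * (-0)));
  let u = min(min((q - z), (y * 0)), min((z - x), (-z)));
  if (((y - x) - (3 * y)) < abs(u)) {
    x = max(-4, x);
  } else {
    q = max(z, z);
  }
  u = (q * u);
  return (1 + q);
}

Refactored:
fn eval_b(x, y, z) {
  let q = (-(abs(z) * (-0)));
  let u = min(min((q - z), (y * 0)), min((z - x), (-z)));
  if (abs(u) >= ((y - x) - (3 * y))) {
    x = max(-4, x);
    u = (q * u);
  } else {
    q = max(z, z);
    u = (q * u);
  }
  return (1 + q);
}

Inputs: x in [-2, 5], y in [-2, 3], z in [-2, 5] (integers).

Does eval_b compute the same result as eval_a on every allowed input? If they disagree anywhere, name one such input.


There is a counterexample at x=-2, y=-1, z=4: 5 on one side, 1 on the other.
eval_a: q becomes 0; next u becomes -4; next (((y - x) - (3 * y)) < abs(u)) evaluates to false; next q becomes 4; next u becomes -16; next final value 5
eval_b: q becomes 0; next u becomes -4; next (abs(u) >= ((y - x) - (3 * y))) evaluates to true; next x becomes -2; next u becomes 0; next final value 1
verdict: not equivalent; witness: x=-2, y=-1, z=4


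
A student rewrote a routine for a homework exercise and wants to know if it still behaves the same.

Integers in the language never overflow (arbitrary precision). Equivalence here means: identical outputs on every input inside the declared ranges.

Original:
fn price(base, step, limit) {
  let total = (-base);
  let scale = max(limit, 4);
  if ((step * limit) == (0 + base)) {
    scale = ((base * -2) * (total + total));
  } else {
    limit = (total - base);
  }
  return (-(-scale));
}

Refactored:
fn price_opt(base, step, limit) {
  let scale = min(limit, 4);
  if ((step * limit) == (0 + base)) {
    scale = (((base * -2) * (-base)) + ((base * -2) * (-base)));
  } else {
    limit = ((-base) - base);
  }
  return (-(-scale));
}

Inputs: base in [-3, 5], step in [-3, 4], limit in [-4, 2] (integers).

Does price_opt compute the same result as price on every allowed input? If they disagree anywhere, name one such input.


Not equivalent: base=-3, step=-3, limit=-4 separates them (4 vs -4).
price: total=3, then scale=4, then ((step * limit) == (0 + base)) is false, then limit=6, then returns 4
price_opt: scale=-4, then ((step * limit) == (0 + base)) is false, then limit=6, then returns -4
verdict: not equivalent; witness: base=-3, step=-3, limit=-4


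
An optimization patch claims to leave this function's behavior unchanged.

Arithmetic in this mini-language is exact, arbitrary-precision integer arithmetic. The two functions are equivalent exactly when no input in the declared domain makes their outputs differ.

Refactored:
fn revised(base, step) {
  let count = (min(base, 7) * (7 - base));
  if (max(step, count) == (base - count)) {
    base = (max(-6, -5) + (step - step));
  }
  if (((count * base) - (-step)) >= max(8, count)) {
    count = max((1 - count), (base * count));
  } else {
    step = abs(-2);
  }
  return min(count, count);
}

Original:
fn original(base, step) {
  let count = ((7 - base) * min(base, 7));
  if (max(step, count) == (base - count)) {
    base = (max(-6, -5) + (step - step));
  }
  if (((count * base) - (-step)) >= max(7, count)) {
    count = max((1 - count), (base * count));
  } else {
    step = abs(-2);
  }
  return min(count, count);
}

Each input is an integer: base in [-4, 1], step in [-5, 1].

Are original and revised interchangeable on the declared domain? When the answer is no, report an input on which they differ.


On input base=-1, step=-1, original returns 9 while revised returns -8.
verdict: not equivalent; witness: base=-1, step=-1


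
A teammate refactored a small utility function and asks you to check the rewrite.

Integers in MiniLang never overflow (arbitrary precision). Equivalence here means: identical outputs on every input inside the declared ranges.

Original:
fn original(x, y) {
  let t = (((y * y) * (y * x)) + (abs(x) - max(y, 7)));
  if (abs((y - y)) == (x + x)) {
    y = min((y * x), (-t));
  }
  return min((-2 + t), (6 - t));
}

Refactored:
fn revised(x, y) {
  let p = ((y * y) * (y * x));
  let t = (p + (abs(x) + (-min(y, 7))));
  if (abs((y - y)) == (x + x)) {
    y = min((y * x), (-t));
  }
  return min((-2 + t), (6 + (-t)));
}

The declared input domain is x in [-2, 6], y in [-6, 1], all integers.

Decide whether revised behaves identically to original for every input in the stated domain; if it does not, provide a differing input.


These are not equivalent — on x=-2, y=-6 the outputs split (-421 vs -434).
original: t := 427 | (abs((y - y)) == (x + x)): false | result -421
revised: p := 432 | t := 440 | (abs((y - y)) == (x + x)): false | result -434
verdict: not equivalent; witness: x=-2, y=-6


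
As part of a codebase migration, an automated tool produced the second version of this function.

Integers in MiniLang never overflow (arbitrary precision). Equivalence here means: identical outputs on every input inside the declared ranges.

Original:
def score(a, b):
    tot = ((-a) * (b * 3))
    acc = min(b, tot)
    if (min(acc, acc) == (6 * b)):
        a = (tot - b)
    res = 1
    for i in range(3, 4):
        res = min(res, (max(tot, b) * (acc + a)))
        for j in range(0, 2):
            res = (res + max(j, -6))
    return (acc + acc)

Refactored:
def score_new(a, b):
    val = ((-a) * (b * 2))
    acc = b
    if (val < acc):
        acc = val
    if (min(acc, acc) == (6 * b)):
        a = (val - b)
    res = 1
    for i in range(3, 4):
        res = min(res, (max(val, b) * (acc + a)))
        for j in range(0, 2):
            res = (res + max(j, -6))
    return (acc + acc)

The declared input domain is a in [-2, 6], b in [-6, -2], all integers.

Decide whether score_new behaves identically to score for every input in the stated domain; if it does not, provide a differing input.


There is a counterexample at a=-2, b=-6: -72 on one side, -48 on the other.
score: tot := -36 | acc := -36 | (min(acc, acc) == (6 * b)): true | a := -30 | res := 1 | iter i=3: | res := 1 | iter j=0: | res := 1 | iter j=1: | res := 2 | result -72
score_new: val := -24 | acc := -6 | (val < acc): true | acc := -24 | (min(acc, acc) == (6 * b)): false | res := 1 | iter i=3: | res := 1 | iter j=0: | res := 1 | iter j=1: | res := 2 | result -48
verdict: not equivalent; witness: a=-2, b=-6


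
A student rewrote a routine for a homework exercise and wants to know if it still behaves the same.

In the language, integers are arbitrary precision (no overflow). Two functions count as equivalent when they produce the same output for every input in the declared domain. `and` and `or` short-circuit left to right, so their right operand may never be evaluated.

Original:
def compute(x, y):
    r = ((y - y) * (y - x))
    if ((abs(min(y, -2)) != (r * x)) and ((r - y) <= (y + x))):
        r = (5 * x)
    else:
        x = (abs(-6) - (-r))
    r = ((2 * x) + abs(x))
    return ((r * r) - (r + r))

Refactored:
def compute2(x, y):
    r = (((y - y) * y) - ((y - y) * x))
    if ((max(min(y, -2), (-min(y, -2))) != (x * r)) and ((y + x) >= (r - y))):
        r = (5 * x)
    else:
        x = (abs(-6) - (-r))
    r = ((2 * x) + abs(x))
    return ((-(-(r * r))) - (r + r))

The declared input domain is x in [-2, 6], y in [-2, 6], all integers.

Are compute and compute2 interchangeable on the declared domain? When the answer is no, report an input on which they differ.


Side by side, the visible changes include: constant usage differs, arithmetic usage differs, comparison usage differs, min/max/abs usage differs.
Tracing x=6, y=2: compute: r := 0 | ((abs(min(y, -2)) != (r * x)) and ((r - y) <= (y + x))): true | r := 30 | r := 18 | result 288 | compute2: r := 0 | ((max(min(y, -2), (-min(y, -2))) != (x * r)) and ((y + x) >= (r - y))): true | r := 30 | r := 18 | result 288 — matching result 288.
An exhaustive pass over the 81 declared inputs shows identical outputs.
verdict: equivalent


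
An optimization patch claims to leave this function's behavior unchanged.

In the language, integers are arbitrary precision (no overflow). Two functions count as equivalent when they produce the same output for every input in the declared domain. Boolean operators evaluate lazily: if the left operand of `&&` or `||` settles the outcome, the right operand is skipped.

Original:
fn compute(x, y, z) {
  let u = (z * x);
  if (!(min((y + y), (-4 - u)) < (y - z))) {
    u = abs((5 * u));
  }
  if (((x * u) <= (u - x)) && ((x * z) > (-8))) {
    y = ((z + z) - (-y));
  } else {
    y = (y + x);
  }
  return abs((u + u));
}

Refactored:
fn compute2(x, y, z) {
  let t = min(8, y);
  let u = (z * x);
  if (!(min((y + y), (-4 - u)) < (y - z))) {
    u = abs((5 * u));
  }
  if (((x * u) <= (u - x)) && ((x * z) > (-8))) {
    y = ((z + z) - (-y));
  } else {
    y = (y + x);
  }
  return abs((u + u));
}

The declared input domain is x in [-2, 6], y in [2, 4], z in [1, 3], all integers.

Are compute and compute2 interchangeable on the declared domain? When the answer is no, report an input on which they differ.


Reading the diff, among the changes: local variable names differ, and min/max/abs usage differs, and constant usage differs, and statement counts differ.
Tracing x=6, y=4, z=2: compute: u = 12; (!(min((y + y), (-4 - u)) < (y - z))) -> false; (((x * u) <= (u - x)) && ((x * z) > (-8))) -> false; y = 10; return 24 | compute2: t = 4; u = 12; (!(min((y + y), (-4 - u)) < (y - z))) -> false; (((x * u) <= (u - x)) && ((x * z) > (-8))) -> false; y = 10; return 24 — matching result 24.
Every one of the 81 inputs gives matching results.
verdict: equivalent


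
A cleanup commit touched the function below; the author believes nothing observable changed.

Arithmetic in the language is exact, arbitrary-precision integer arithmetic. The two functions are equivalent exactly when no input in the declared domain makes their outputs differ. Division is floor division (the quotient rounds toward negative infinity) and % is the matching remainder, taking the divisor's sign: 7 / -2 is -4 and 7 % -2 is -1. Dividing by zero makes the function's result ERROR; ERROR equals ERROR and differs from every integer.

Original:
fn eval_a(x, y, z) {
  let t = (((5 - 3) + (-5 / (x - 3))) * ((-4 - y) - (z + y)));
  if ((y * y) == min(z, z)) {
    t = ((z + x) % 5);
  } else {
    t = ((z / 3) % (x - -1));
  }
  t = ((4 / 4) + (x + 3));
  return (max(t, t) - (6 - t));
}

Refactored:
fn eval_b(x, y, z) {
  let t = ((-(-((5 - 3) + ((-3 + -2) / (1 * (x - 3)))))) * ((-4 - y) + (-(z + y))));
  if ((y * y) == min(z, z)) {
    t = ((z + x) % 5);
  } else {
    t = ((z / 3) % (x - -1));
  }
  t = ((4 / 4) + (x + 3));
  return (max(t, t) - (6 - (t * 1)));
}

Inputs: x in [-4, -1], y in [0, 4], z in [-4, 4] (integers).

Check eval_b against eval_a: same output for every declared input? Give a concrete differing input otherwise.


Equivalent — the differences include arithmetic usage differs, constant usage differs, yet no declared input distinguishes the two.
Spot check at x=-3, y=3, z=0 — eval_a: t = -20; ((y * y) == min(z, z)) -> false; t = 0; t = 1; return -4. eval_b: t = -20; ((y * y) == min(z, z)) -> false; t = 0; t = 1; return -4. Both give -4.
Every one of the 180 inputs gives matching results.
verdict: equivalent


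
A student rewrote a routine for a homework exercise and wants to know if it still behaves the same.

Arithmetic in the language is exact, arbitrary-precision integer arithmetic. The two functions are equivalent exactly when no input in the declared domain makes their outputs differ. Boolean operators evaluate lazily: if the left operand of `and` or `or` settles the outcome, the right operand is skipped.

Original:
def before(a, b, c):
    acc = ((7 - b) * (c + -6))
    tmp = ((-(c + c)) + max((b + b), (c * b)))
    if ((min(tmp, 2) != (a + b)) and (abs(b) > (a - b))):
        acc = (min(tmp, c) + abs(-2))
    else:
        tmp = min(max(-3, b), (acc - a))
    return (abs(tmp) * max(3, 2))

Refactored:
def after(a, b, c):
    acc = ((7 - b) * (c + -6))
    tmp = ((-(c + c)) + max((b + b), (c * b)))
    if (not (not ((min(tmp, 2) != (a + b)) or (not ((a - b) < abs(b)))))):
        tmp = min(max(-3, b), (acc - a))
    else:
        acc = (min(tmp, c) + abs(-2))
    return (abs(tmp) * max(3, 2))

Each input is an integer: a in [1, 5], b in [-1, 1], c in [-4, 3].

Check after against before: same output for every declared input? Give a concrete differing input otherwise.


Try a=1, b=1, c=-4.
before: acc=-60, then tmp=10, then ((min(tmp, 2) != (a + b)) and (abs(b) > (a - b))) is false, then tmp=-61, then returns 183
after: acc=-60, then tmp=10, then (not (not ((min(tmp, 2) != (a + b)) or (not ((a - b) < abs(b)))))) is false, then acc=-2, then returns 30
183 vs 30 — the two versions disagree here.
verdict: not equivalent; witness: a=1, b=1, c=-4


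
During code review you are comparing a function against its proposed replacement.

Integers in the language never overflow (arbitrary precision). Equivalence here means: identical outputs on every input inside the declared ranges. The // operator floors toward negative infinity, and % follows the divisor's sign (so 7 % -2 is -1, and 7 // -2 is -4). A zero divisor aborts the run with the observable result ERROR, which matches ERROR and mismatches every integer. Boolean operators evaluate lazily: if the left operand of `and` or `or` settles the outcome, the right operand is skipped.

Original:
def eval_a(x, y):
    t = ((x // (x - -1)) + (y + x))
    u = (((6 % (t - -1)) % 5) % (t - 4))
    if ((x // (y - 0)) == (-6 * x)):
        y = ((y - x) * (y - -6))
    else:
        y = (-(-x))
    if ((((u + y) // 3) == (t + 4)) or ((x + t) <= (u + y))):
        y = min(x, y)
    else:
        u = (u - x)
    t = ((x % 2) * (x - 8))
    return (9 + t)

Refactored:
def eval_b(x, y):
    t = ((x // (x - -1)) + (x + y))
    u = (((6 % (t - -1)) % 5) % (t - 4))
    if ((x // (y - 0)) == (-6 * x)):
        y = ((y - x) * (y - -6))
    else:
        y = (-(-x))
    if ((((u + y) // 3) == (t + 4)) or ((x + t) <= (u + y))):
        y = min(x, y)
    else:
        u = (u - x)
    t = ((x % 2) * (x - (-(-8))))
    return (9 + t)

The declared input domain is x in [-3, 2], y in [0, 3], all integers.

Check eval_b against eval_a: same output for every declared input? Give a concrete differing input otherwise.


Behavior is preserved: although same computation, different form, the outputs never diverge.
Spot check at x=0, y=1 — eval_a: t=1, then u=0, then ((x // (y - 0)) == (-6 * x)) is true, then y=7, then ((((u + y) // 3) == (t + 4)) or ((x + t) <= (u + y))) is true, then y=0, then t=0, then returns 9. eval_b: t=1, then u=0, then ((x // (y - 0)) == (-6 * x)) is true, then y=7, then ((((u + y) // 3) == (t + 4)) or ((x + t) <= (u + y))) is true, then y=0, then t=0, then returns 9. Both give 9.
An exhaustive pass over the 24 declared inputs shows identical outputs.
verdict: equivalent


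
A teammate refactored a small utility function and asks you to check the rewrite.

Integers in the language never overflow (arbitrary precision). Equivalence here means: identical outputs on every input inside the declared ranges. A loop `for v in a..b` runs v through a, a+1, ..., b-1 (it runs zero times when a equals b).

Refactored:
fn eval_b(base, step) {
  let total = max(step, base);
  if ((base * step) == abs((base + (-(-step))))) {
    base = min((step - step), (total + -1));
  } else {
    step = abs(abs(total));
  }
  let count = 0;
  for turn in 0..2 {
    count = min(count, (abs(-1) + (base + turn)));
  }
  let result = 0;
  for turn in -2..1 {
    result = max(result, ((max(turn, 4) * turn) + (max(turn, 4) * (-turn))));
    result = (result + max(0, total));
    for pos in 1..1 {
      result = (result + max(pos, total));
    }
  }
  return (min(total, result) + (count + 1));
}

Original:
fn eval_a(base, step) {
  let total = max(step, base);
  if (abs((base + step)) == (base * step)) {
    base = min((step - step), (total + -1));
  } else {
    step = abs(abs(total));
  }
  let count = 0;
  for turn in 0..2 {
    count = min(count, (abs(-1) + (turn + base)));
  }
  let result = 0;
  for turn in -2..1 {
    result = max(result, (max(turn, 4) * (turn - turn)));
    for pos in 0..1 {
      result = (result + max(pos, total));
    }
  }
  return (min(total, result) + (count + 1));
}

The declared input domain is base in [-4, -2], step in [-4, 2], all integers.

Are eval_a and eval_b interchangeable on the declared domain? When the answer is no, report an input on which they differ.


Side by side, the visible changes include: loop structure differs; constant usage differs; statement counts differ; arithmetic usage differs; min/max/abs usage differs.
Spot check at base=-2, step=2 — eval_a: total becomes 2; next (abs((base + step)) == (base * step)) evaluates to false; next step becomes 2; next count becomes 0; next at turn=0:; next count becomes -1; next at turn=1:; next count becomes -1; next result becomes 0; next at turn=-2:; next result becomes 0; next at pos=0:; next result becomes 2; next at turn=-1:; next result becomes 2; next at pos=0:; next result becomes 4; next at turn=0:; next result becomes 4; next at pos=0:; next result becomes 6; next final value 2. eval_b: total becomes 2; next ((base * step) == abs((base + (-(-step))))) evaluates to false; next step becomes 2; next count becomes 0; next at turn=0:; next count becomes -1; next at turn=1:; next count becomes -1; next result becomes 0; next at turn=-2:; next result becomes 0; next result becomes 2; next pos never enters its loop body; next at turn=-1:; next result becomes 2; next result becomes 4; next pos never enters its loop body; next at turn=0:; next result becomes 4; next result becomes 6; next pos never enters its loop body; next final value 2. Both give 2.
Every one of the 21 inputs gives matching results.
verdict: equivalent


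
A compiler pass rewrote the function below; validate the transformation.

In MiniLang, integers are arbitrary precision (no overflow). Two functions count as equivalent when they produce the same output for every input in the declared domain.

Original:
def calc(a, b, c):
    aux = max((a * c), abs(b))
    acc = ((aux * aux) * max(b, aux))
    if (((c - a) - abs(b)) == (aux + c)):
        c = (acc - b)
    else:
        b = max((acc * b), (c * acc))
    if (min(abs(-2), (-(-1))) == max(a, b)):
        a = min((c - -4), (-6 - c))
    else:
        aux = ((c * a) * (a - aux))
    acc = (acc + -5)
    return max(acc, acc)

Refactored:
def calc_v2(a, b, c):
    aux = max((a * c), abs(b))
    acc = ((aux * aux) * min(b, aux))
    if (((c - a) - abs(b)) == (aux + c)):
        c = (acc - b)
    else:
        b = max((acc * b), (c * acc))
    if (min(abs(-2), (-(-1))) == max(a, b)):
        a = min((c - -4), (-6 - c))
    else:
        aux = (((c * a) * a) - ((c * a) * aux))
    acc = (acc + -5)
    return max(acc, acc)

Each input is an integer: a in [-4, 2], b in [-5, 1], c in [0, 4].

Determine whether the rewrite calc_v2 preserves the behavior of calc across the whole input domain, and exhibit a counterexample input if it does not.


Run the pair on a=-4, b=-5, c=0.
calc: aux becomes 5; next acc becomes 125; next (((c - a) - abs(b)) == (aux + c)) evaluates to false; next b becomes 0; next (min(abs(-2), (-(-1))) == max(a, b)) evaluates to false; next aux becomes 0; next acc becomes 120; next final value 120
calc_v2: aux becomes 5; next acc becomes -125; next (((c - a) - abs(b)) == (aux + c)) evaluates to false; next b becomes 625; next (min(abs(-2), (-(-1))) == max(a, b)) evaluates to false; next aux becomes 0; next acc becomes -130; next final value -130
120 against -130: the behavior changed.
verdict: not equivalent; witness: a=-4, b=-5, c=0


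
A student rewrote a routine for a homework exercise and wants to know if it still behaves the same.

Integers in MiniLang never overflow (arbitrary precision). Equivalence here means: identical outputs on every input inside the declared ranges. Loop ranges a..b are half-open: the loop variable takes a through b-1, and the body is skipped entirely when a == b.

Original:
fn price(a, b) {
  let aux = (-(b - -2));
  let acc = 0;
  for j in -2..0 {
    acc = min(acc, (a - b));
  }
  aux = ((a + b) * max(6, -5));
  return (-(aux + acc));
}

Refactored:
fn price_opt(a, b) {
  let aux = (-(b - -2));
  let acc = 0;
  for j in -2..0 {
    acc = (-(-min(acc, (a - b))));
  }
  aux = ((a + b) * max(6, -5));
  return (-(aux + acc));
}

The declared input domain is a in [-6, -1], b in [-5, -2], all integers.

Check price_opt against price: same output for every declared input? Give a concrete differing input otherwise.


Changes here: same computation, different form; the full 24-point sweep finds no disagreement.
verdict: equivalent


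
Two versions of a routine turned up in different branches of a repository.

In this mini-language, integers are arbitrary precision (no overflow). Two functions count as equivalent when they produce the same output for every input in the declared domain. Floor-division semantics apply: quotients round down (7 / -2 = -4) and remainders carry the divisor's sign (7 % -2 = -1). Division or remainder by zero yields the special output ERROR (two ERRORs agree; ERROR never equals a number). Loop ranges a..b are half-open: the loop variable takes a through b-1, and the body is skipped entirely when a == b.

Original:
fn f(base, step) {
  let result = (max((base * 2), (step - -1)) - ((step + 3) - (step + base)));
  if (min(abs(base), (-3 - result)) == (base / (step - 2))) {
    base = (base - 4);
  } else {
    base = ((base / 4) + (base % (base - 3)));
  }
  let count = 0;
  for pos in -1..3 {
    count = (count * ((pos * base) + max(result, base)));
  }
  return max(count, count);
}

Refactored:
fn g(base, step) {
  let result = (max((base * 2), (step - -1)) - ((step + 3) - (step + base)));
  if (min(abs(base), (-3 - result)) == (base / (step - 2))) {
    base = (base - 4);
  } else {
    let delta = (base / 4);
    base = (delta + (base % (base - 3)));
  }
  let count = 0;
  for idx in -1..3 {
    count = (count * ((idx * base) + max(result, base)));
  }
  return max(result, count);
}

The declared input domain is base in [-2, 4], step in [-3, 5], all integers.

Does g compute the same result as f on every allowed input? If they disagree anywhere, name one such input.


Take base=-2, step=5.
f: result becomes 1; next (min(abs(base), (-3 - result)) == (base / (step - 2))) evaluates to false; next base becomes -3; next count becomes 0; next at pos=-1:; next count becomes 0; next at pos=0:; next count becomes 0; next at pos=1:; next count becomes 0; next at pos=2:; next count becomes 0; next final value 0
g: result becomes 1; next (min(abs(base), (-3 - result)) == (base / (step - 2))) evaluates to false; next delta becomes -1; next base becomes -3; next count becomes 0; next at idx=-1:; next count becomes 0; next at idx=0:; next count becomes 0; next at idx=1:; next count becomes 0; next at idx=2:; next count becomes 0; next final value 1
0 and 1 differ, so these are not the same function on this domain.
verdict: not equivalent; witness: base=-2, step=5


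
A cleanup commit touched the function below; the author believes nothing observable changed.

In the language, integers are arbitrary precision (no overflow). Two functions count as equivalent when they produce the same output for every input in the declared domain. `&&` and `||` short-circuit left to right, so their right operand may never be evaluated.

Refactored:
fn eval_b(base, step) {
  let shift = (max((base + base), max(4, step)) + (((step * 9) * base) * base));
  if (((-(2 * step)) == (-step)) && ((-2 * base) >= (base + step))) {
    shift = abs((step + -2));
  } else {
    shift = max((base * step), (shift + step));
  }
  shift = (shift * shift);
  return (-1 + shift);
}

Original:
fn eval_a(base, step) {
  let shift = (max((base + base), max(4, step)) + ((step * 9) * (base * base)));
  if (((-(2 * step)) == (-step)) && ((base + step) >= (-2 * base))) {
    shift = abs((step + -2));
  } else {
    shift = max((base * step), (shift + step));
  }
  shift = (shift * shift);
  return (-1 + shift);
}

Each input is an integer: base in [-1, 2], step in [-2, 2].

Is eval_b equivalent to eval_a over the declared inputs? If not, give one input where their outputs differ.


These are not equivalent — on base=-1, step=0 the outputs split (15 vs 3).
eval_a: shift=4, then (((-(2 * step)) == (-step)) && ((base + step) >= (-2 * base))) is false, then shift=4, then shift=16, then returns 15
eval_b: shift=4, then (((-(2 * step)) == (-step)) && ((-2 * base) >= (base + step))) is true, then shift=2, then shift=4, then returns 3
verdict: not equivalent; witness: base=-1, step=0


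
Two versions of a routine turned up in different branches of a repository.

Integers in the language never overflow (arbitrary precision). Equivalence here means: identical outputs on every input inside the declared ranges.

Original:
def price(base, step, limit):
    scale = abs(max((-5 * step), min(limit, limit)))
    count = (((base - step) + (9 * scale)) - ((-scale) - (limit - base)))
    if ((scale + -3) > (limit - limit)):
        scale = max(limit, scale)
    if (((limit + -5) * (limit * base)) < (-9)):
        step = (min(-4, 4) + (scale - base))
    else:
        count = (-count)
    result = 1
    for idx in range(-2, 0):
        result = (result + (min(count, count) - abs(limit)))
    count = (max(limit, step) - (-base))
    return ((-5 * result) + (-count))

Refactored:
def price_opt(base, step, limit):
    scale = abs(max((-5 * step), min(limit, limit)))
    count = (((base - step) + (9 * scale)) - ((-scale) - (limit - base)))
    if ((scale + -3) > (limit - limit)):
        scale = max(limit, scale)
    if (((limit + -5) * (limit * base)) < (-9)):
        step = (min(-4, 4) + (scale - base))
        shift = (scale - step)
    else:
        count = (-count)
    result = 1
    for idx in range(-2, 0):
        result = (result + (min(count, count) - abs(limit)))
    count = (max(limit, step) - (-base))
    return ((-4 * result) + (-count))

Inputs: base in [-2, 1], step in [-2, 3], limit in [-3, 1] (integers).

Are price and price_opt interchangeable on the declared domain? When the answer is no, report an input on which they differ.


On input base=-2, step=-2, limit=-3, price returns -971 while price_opt returns -778.
verdict: not equivalent; witness: base=-2, step=-2, limit=-3


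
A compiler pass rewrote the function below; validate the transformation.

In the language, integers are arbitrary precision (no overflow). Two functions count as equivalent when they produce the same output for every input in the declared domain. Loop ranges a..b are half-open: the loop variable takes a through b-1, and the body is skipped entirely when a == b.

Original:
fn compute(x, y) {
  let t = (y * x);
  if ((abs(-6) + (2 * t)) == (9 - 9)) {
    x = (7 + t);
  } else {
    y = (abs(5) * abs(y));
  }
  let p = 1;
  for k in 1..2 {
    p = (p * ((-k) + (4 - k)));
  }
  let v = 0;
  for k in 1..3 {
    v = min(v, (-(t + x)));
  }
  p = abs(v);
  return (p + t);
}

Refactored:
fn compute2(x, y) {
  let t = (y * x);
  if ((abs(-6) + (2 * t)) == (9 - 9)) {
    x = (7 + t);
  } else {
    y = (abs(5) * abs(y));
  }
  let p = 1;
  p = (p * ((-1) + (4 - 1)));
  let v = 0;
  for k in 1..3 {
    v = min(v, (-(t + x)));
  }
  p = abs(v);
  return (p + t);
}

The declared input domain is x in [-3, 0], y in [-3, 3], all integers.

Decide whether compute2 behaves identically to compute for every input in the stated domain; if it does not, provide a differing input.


The two versions differ — the changes include constant usage differs; statement counts differ; loop structure differs.
One worked example (x=-3, y=1) — compute: t = -3; ((abs(-6) + (2 * t)) == (9 - 9)) -> true; x = 4; p = 1; [k=1]; p = 2; v = 0; [k=1]; v = -1; [k=2]; v = -1; p = 1; return -2; compute2: t = -3; ((abs(-6) + (2 * t)) == (9 - 9)) -> true; x = 4; p = 1; p = 2; v = 0; [k=1]; v = -1; [k=2]; v = -1; p = 1; return -2; agreement on -2.
Checked all 28 inputs in the declared domain: the outputs agree on every one.
verdict: equivalent


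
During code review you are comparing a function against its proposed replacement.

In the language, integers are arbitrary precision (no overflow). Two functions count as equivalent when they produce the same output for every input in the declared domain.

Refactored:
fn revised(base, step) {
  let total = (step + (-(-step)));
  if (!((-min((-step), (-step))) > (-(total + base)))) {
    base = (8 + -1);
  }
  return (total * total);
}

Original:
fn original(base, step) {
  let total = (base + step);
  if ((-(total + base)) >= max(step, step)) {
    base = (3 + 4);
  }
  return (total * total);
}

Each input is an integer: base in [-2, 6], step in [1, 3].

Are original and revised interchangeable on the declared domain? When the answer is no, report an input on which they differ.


Not equivalent: base=-2, step=1 separates them (1 vs 4).
original: total := -1 | ((-(total + base)) >= max(step, step)): true | base := 7 | result 1
revised: total := 2 | (!((-min((-step), (-step))) > (-(total + base)))): false | result 4
verdict: not equivalent; witness: base=-2, step=1


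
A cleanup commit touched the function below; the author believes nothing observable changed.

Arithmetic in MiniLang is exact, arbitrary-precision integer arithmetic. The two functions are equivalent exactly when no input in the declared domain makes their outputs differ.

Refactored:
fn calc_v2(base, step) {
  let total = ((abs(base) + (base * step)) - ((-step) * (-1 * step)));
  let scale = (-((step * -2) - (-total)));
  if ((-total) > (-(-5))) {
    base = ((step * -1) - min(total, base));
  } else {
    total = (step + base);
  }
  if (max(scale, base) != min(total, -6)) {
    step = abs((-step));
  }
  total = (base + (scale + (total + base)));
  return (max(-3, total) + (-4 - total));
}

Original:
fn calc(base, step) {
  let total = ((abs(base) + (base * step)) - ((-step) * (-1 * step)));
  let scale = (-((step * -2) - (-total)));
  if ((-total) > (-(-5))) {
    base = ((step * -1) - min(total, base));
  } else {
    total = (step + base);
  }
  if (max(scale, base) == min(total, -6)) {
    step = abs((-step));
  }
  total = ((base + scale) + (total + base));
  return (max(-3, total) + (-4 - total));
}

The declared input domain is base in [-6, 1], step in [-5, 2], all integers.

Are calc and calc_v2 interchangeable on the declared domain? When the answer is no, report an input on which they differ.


Equivalent. Although `(max(scale, base) == min(total, -6))` became `(max(scale, base) != min(total, -6))`, no input in the stated domain can expose it.
An exhaustive pass over the 64 declared inputs shows identical outputs.
One worked example (base=0, step=-1) — calc: total = -1; scale = -1; ((-total) > (-(-5))) -> false; total = -1; (max(scale, base) == min(total, -6)) -> false; total = -2; return -4; calc_v2: total = -1; scale = -1; ((-total) > (-(-5))) -> false; total = -1; (max(scale, base) != min(total, -6)) -> true; step = 1; total = -2; return -4; agreement on -4.
verdict: equivalent


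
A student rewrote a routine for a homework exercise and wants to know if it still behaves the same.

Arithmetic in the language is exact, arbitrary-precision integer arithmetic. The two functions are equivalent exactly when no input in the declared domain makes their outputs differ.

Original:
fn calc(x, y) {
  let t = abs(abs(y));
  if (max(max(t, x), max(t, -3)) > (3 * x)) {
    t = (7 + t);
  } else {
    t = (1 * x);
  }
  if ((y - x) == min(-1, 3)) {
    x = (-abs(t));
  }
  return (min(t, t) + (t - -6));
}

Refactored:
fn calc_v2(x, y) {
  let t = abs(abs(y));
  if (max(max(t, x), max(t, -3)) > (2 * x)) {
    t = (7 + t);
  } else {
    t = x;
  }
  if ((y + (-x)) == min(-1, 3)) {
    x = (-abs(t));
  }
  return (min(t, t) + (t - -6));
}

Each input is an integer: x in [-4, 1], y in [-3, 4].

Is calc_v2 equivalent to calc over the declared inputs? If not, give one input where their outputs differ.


Run the pair on x=1, y=-3.
calc: t := 3 | (max(max(t, x), max(t, -3)) > (3 * x)): false | t := 1 | ((y - x) == min(-1, 3)): false | result 8
calc_v2: t := 3 | (max(max(t, x), max(t, -3)) > (2 * x)): true | t := 10 | ((y + (-x)) == min(-1, 3)): false | result 26
8 and 26 differ, so these are not the same function on this domain.
verdict: not equivalent; witness: x=1, y=-3


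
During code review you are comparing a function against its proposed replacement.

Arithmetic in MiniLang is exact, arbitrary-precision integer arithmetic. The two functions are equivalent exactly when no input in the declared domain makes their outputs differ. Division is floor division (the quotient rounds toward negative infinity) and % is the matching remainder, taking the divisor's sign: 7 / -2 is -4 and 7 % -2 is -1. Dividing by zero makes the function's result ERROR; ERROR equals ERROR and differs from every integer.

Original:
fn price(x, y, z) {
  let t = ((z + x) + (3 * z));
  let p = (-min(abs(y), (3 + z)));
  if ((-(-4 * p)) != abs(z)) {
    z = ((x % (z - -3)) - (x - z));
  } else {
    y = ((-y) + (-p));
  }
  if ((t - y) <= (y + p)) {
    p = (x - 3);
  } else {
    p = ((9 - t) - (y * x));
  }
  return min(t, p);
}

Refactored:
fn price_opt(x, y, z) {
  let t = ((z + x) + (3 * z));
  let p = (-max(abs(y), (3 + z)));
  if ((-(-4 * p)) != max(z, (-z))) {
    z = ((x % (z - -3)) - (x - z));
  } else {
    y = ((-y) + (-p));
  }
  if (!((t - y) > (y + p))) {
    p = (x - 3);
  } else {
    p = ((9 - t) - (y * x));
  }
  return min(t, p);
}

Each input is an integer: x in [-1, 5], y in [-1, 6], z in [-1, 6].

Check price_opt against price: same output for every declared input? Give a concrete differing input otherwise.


x=-1, y=0, z=0 yields -4 from price but -1 from price_opt.
verdict: not equivalent; witness: x=-1, y=0, z=0


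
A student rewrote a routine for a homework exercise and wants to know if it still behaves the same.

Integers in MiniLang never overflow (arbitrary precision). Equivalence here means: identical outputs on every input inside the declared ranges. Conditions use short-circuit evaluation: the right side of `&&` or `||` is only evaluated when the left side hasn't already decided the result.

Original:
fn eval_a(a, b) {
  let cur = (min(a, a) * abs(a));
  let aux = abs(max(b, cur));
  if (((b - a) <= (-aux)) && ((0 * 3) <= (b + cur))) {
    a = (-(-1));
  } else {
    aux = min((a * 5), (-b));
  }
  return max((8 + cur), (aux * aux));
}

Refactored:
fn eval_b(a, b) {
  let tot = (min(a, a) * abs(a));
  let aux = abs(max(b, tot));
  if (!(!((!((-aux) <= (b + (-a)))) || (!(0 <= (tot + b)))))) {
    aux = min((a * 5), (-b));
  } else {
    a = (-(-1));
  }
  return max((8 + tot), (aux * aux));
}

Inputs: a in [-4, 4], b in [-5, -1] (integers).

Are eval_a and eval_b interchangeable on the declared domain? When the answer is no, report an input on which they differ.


Consider the input a=2, b=-3.
eval_a: cur becomes 4; next aux becomes 4; next (((b - a) <= (-aux)) && ((0 * 3) <= (b + cur))) evaluates to true; next a becomes 1; next final value 16
eval_b: tot becomes 4; next aux becomes 4; next (!(!((!((-aux) <= (b + (-a)))) || (!(0 <= (tot + b)))))) evaluates to true; next aux becomes 3; next final value 12
16 != 12, so the rewrite changes behavior.
verdict: not equivalent; witness: a=2, b=-3


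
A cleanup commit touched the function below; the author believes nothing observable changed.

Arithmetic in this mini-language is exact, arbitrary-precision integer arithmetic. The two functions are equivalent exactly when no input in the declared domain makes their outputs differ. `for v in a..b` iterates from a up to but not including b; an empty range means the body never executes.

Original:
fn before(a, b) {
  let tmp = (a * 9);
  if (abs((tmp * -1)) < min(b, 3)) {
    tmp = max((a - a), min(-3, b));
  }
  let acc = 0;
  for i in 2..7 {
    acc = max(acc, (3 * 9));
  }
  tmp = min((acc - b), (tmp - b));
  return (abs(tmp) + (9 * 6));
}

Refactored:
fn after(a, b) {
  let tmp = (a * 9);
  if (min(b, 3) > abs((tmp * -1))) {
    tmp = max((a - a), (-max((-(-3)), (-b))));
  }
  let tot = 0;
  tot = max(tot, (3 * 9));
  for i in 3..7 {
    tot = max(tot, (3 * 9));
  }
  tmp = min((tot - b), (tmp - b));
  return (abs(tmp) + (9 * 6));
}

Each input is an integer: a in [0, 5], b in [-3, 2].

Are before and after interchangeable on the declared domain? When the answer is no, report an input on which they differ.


Equivalent — the differences include comparison usage differs, and local variable names differ, and arithmetic usage differs, and loop structure differs, and statement counts differ, and constant usage differs, and min/max/abs usage differs, yet no declared input distinguishes the two.
Spot check at a=2, b=2 — before: tmp=18, then (abs((tmp * -1)) < min(b, 3)) is false, then acc=0, then (i=2), then acc=27, then (i=3), then acc=27, then (i=4), then acc=27, then (i=5), then acc=27, then (i=6), then acc=27, then tmp=16, then returns 70. after: tmp=18, then (min(b, 3) > abs((tmp * -1))) is false, then tot=0, then tot=27, then (i=3), then tot=27, then (i=4), then tot=27, then (i=5), then tot=27, then (i=6), then tot=27, then tmp=16, then returns 70. Both give 70.
Sweeping the whole domain (36 inputs) finds no disagreement.
verdict: equivalent


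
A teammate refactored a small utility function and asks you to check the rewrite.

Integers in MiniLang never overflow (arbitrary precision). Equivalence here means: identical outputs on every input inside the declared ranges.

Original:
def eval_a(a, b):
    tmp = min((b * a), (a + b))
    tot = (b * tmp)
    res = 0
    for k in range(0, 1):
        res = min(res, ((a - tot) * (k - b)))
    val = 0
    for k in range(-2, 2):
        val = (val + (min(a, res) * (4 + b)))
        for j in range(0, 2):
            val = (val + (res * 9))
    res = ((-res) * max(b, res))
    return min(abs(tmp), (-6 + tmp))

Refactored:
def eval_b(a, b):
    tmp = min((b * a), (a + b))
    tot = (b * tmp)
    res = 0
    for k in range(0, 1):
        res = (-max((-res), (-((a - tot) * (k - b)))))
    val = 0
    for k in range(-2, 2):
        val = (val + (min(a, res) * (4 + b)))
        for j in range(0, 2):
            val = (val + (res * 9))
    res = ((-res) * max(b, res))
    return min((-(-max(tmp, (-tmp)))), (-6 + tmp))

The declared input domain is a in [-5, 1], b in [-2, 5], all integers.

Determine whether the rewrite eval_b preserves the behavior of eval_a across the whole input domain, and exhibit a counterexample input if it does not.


Reading the diff, among the changes: min/max/abs usage differs.
Spot check at a=0, b=2 — eval_a: tmp = 0; tot = 0; res = 0; [k=0]; res = 0; val = 0; [k=-2]; val = 0; [j=0]; val = 0; [j=1]; val = 0; [k=-1]; val = 0; [j=0]; val = 0; [j=1]; val = 0; [k=0]; val = 0; [j=0]; val = 0; [j=1]; val = 0; [k=1]; val = 0; [j=0]; val = 0; [j=1]; val = 0; res = 0; return -6. eval_b: tmp = 0; tot = 0; res = 0; [k=0]; res = 0; val = 0; [k=-2]; val = 0; [j=0]; val = 0; [j=1]; val = 0; [k=-1]; val = 0; [j=0]; val = 0; [j=1]; val = 0; [k=0]; val = 0; [j=0]; val = 0; [j=1]; val = 0; [k=1]; val = 0; [j=0]; val = 0; [j=1]; val = 0; res = 0; return -6. Both give -6.
Across all 56 domain points the two functions coincide.
verdict: equivalent
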